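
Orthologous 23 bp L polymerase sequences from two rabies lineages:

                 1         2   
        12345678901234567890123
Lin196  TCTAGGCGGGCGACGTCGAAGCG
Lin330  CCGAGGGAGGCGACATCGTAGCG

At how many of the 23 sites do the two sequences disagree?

6

Mismatches occur at site 1 (T↔C), site 3 (T↔G), site 7 (C↔G), site 8 (G↔A), site 15 (G↔A), site 19 (A↔T).
That gives 6 mismatches out of 23 aligned sites, so the Hamming distance is 6.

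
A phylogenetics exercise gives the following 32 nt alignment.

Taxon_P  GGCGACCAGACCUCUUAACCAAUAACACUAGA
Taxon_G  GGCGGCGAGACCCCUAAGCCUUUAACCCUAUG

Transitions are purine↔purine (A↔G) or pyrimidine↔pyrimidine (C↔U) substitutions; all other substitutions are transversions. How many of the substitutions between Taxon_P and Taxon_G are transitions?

4

The sequences differ at positions 5 (A/G, transition), 7 (C/G, transversion), 13 (U/C, transition), 16 (U/A, transversion), 18 (A/G, transition), 21 (A/U, transversion), 22 (A/U, transversion), 27 (A/C, transversion), 31 (G/U, transversion), 32 (A/G, transition).
Of the 10 differences, 4 transitions and 6 transversions, so the answer is 4.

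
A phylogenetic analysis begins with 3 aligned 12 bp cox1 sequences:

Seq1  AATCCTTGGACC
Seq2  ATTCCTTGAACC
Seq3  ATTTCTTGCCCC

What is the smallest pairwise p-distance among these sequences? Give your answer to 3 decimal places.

Pairwise Hamming distances:
  Seq1 vs Seq2: 2
  Seq1 vs Seq3: 4
  Seq2 vs Seq3: 3
The smallest is 2 mismatches, between Seq1 and Seq2; p = 2/12 = 0.167.

0.167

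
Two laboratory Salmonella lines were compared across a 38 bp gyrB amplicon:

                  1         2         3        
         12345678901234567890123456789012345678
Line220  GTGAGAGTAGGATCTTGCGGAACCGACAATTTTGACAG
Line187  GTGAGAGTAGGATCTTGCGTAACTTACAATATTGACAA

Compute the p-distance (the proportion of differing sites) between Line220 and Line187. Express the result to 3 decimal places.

0.132

The sequences differ at positions 20 (G/T), 24 (C/T), 25 (G/T), 31 (T/A), 38 (G/A).
There are 5 differences over 38 sites, so p = 5/38 = 0.132.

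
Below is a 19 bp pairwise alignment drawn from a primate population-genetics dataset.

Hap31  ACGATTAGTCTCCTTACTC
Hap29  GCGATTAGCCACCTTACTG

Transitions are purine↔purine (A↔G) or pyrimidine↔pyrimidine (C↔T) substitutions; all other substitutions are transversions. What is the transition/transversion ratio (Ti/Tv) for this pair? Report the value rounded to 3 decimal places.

1.000

Mismatches occur at site 1 (A→G, transition), site 9 (T→C, transition), site 11 (T→A, transversion), site 19 (C→G, transversion).
Of the 4 differences, 2 transitions and 2 transversions, so Ti/Tv = 2/2 = 1.000.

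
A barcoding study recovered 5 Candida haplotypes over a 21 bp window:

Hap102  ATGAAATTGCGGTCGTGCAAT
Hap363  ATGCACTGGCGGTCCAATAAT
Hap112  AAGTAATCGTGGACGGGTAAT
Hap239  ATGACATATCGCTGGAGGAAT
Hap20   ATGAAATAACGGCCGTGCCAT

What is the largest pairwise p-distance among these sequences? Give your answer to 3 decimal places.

Pairwise Hamming distances:
  Hap102 vs Hap363: 7
  Hap102 vs Hap112: 7
  Hap102 vs Hap239: 7
  Hap102 vs Hap20: 4
  Hap363 vs Hap112: 9
  Hap363 vs Hap239: 10
  Hap363 vs Hap20: 10
  Hap112 vs Hap239: 11
  Hap112 vs Hap20: 9
  Hap239 vs Hap20: 8
The largest is 11 mismatches, between Hap112 and Hap239; p = 11/21 = 0.524.

0.524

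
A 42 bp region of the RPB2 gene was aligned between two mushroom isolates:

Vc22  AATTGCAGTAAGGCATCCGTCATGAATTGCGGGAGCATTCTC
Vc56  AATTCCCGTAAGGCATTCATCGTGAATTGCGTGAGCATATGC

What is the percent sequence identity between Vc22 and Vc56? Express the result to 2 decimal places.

78.57%

The sequences differ at positions 5 (G/C), 7 (A/C), 17 (C/T), 19 (G/A), 22 (A/G), 32 (G/T), 39 (T/A), 40 (C/T), 41 (T/G).
33 of the 42 sites match, so the percent identity is 33/42 × 100 = 78.57%.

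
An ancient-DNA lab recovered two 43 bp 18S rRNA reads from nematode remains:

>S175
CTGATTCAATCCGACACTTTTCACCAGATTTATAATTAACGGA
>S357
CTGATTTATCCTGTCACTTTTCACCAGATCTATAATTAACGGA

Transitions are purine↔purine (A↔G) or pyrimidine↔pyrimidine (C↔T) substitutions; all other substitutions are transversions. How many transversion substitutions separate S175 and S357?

Differing sites — 7:C/T (Ti); 9:A/T (Tv); 10:T/C (Ti); 12:C/T (Ti); 14:A/T (Tv); 30:T/C (Ti).
Of the 6 differences, 4 transitions and 2 transversions, so the answer is 2.

2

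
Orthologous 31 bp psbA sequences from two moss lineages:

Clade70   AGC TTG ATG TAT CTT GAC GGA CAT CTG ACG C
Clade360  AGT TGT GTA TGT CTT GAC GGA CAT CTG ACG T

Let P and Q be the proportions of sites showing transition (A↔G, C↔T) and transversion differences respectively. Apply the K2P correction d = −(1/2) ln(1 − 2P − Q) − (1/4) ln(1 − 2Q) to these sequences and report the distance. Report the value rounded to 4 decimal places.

0.2793

Differing sites — 3:C/T (Ti); 5:T/G (Tv); 6:G/T (Tv); 7:A/G (Ti); 9:G/A (Ti); 11:A/G (Ti); 31:C/T (Ti).
Of the 7 differences, 5 transitions and 2 transversions over 31 sites: P = 5/31 = 0.161290, Q = 2/31 = 0.064516.
d = −0.5·ln(0.612904) − 0.25·ln(0.870968) = −0.5·(-0.489547) − 0.25·(-0.138150) = 0.2793.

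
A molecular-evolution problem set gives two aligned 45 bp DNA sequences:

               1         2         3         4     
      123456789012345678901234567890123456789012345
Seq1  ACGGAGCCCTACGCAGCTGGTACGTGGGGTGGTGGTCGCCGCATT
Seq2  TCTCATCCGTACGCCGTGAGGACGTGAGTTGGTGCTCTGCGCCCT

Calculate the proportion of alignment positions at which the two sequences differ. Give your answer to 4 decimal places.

Differing sites — 1:A/T; 3:G/T; 4:G/C; 6:G/T; 9:C/G; 15:A/C; 17:C/T; 18:T/G; 19:G/A; 21:T/G; 27:G/A; 29:G/T; 35:G/C; 38:G/T; 39:C/G; 43:A/C; 44:T/C.
There are 17 differences over 45 sites, so p = 17/45 = 0.3778.

0.3778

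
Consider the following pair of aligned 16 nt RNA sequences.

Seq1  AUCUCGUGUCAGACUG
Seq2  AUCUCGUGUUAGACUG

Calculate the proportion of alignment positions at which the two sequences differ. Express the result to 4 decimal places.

0.0625

The sequences differ at position 10 (C/U).
There are 1 differences over 16 sites, so p = 1/16 = 0.0625.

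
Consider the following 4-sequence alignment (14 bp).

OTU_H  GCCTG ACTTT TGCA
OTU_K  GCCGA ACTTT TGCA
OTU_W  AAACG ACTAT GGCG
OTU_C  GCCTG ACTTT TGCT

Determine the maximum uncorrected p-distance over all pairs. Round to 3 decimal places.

0.571

Pairwise Hamming distances:
  OTU_H vs OTU_K: 2
  OTU_H vs OTU_W: 7
  OTU_H vs OTU_C: 1
  OTU_K vs OTU_W: 8
  OTU_K vs OTU_C: 3
  OTU_W vs OTU_C: 7
The largest is 8 mismatches, between OTU_K and OTU_W; p = 8/14 = 0.571.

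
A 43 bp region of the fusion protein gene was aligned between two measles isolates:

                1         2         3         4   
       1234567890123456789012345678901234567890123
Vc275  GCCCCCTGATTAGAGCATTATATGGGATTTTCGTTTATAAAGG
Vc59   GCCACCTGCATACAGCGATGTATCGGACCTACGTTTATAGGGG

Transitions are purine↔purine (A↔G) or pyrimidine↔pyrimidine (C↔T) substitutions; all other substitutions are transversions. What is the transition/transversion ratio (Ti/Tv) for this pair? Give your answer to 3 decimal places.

The sequences differ at positions 4 (C/A, transversion), 9 (A/C, transversion), 10 (T/A, transversion), 13 (G/C, transversion), 17 (A/G, transition), 18 (T/A, transversion), 20 (A/G, transition), 24 (G/C, transversion), 28 (T/C, transition), 29 (T/C, transition), 31 (T/A, transversion), 40 (A/G, transition), 41 (A/G, transition).
Of the 13 differences, 6 transitions and 7 transversions, so Ti/Tv = 6/7 = 0.857.

0.857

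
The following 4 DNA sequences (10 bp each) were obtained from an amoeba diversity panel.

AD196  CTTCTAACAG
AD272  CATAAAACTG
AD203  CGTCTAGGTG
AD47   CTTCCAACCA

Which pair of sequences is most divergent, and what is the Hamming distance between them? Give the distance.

Pairwise Hamming distances:
  AD196 vs AD272: 4
  AD196 vs AD203: 4
  AD196 vs AD47: 3
  AD272 vs AD203: 5
  AD272 vs AD47: 5
  AD203 vs AD47: 6
The largest is 6, between AD203 and AD47.

6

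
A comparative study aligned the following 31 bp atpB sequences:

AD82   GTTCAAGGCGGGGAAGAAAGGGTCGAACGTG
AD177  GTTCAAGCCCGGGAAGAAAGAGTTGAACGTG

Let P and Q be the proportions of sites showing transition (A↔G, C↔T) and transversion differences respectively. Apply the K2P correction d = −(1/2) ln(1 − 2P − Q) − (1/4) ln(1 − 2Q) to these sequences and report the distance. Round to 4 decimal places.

0.1421

The sequences differ at positions 8 (G/C, transversion), 10 (G/C, transversion), 21 (G/A, transition), 24 (C/T, transition).
Of the 4 differences, 2 transitions and 2 transversions over 31 sites: P = 2/31 = 0.064516, Q = 2/31 = 0.064516.
d = −0.5·ln(0.806452) − 0.25·ln(0.870968) = −0.5·(-0.215111) − 0.25·(-0.138150) = 0.1421.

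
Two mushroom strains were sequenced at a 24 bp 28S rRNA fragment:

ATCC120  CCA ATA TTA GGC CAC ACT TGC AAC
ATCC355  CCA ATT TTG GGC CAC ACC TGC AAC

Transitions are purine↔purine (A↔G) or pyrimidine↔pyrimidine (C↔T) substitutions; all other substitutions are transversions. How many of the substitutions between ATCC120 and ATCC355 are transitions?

2

Differing sites — 6:A/T (Tv); 9:A/G (Ti); 18:T/C (Ti).
Of the 3 differences, 2 transitions and 1 transversion, so the answer is 2.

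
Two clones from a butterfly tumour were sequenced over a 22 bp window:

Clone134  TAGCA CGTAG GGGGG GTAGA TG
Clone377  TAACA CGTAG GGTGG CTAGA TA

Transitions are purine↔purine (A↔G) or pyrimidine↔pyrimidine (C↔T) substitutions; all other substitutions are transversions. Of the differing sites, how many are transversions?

Mismatches occur at site 3 (G/A, transition), site 13 (G/T, transversion), site 16 (G/C, transversion), site 22 (G/A, transition).
Of the 4 differences, 2 transitions and 2 transversions, so the answer is 2.

2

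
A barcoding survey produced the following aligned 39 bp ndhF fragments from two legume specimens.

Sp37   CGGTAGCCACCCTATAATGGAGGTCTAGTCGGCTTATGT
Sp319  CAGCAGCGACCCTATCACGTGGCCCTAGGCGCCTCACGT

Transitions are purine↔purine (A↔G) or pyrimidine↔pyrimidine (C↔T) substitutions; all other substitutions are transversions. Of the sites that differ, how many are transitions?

Mismatches occur at site 2 (G→A, transition), site 4 (T→C, transition), site 8 (C→G, transversion), site 16 (A→C, transversion), site 18 (T→C, transition), site 20 (G→T, transversion), site 21 (A→G, transition), site 23 (G→C, transversion), site 24 (T→C, transition), site 29 (T→G, transversion), site 32 (G→C, transversion), site 35 (T→C, transition), site 37 (T→C, transition).
Of the 13 differences, 7 transitions and 6 transversions, so the answer is 7.

7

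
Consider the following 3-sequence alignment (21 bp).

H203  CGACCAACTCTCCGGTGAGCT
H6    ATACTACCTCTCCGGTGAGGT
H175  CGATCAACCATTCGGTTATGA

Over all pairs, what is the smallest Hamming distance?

Pairwise Hamming distances:
  H203 vs H6: 5
  H203 vs H175: 8
  H6 vs H175: 11
The smallest is 5, between H203 and H6.

5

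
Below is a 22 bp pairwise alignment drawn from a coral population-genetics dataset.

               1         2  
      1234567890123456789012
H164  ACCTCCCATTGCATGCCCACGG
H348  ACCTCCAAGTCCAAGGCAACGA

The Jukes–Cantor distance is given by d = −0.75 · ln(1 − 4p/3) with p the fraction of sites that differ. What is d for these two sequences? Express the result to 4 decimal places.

Differing sites — 7:C/A; 9:T/G; 11:G/C; 14:T/A; 16:C/G; 18:C/A; 22:G/A.
p = 7/22 = 0.318182.
d = −0.75 · ln(1 − (4/3)·0.318182) = −0.75 · ln(0.575757) = −0.75 · (-0.552070) = 0.4141.

0.4141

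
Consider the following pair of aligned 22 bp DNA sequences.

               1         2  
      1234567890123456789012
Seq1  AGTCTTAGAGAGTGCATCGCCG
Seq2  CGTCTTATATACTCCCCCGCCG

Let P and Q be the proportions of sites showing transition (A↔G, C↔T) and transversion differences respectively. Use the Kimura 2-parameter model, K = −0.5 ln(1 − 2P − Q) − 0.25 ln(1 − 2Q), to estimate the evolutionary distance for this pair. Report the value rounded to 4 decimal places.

The sequences differ at positions 1 (A/C, transversion), 8 (G/T, transversion), 10 (G/T, transversion), 12 (G/C, transversion), 14 (G/C, transversion), 16 (A/C, transversion), 17 (T/C, transition).
Of the 7 differences, 1 transition and 6 transversions over 22 sites: P = 1/22 = 0.045455, Q = 6/22 = 0.272727.
d = −0.5·ln(0.636363) − 0.25·ln(0.454546) = −0.5·(-0.451986) − 0.25·(-0.788456) = 0.4231.

0.4231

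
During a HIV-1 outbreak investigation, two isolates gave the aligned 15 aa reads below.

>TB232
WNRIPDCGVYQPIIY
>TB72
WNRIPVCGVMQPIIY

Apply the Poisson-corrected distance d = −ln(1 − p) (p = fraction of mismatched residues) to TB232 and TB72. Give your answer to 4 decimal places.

0.1431

The sequences differ at positions 6 (D/V), 10 (Y/M).
p = 2/15 = 0.133333.
d = −ln(1 − 0.133333) = −ln(0.866667) = 0.1431.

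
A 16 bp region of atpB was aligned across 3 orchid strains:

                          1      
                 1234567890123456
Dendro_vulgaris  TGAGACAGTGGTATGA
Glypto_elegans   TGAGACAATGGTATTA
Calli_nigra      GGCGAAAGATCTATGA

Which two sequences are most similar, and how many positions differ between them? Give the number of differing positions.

2

Pairwise Hamming distances:
  Dendro_vulgaris vs Glypto_elegans: 2
  Dendro_vulgaris vs Calli_nigra: 6
  Glypto_elegans vs Calli_nigra: 8
The smallest is 2, between Dendro_vulgaris and Glypto_elegans.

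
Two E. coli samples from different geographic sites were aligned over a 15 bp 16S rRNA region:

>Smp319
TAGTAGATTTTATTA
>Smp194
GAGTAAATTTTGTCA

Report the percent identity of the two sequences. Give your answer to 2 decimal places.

73.33%

The sequences differ at positions 1 (T/G), 6 (G/A), 12 (A/G), 14 (T/C).
11 of the 15 sites match, so the percent identity is 11/15 × 100 = 73.33%.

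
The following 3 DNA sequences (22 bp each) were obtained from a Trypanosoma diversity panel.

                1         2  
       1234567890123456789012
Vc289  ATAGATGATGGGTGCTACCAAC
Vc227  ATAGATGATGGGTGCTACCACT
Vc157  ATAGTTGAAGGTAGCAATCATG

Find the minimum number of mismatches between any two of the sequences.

Pairwise Hamming distances:
  Vc289 vs Vc227: 2
  Vc289 vs Vc157: 8
  Vc227 vs Vc157: 8
The smallest is 2, between Vc289 and Vc227.

2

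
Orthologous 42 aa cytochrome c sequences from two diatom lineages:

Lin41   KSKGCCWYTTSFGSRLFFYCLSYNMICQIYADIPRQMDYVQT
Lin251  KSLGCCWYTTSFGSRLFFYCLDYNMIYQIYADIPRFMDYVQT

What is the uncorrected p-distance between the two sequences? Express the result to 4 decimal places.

0.0952

Mismatches occur at site 3 (K→L), site 22 (S→D), site 27 (C→Y), site 36 (Q→F).
There are 4 differences over 42 sites, so p = 4/42 = 0.0952.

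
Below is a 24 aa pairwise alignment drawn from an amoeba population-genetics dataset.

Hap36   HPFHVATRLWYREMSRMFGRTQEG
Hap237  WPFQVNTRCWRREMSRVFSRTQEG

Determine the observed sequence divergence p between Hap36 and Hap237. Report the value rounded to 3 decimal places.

The sequences differ at positions 1 (H/W), 4 (H/Q), 6 (A/N), 9 (L/C), 11 (Y/R), 17 (M/V), 19 (G/S).
There are 7 differences over 24 sites, so p = 7/24 = 0.292.

0.292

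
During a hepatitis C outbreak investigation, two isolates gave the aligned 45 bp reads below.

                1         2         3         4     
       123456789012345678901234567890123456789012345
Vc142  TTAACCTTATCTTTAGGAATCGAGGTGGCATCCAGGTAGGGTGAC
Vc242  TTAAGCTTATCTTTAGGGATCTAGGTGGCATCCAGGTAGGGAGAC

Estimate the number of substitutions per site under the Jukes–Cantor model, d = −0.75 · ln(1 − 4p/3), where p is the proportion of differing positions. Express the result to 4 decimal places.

Mismatches occur at site 5 (C/G), site 18 (A/G), site 22 (G/T), site 42 (T/A).
p = 4/45 = 0.088889.
d = −0.75 · ln(1 − (4/3)·0.088889) = −0.75 · ln(0.881481) = −0.75 · (-0.126152) = 0.0946.

0.0946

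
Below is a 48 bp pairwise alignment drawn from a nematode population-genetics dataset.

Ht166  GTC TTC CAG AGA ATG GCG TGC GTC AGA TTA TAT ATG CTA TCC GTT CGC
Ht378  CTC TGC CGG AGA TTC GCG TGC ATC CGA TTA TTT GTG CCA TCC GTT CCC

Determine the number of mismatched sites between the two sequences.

The sequences differ at positions 1 (G/C), 5 (T/G), 8 (A/G), 13 (A/T), 15 (G/C), 22 (G/A), 25 (A/C), 32 (A/T), 34 (A/G), 38 (T/C), 47 (G/C).
That gives 11 mismatches out of 48 aligned sites, so the Hamming distance is 11.

11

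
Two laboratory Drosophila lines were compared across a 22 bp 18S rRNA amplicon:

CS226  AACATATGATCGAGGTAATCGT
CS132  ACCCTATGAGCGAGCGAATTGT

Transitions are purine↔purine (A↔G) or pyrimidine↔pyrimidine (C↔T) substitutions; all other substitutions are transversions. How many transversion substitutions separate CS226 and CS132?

The sequences differ at positions 2 (A/C, transversion), 4 (A/C, transversion), 10 (T/G, transversion), 15 (G/C, transversion), 16 (T/G, transversion), 20 (C/T, transition).
Of the 6 differences, 1 transition and 5 transversions, so the answer is 5.

5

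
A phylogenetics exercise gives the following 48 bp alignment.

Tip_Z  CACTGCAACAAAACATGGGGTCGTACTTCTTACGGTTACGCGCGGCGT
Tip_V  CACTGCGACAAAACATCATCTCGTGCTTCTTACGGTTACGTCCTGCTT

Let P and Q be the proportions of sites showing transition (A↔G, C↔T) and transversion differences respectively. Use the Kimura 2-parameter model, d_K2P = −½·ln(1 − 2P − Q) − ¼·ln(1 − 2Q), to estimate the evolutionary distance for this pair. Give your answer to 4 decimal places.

0.2443

Differing sites — 7:A/G (Ti); 17:G/C (Tv); 18:G/A (Ti); 19:G/T (Tv); 20:G/C (Tv); 25:A/G (Ti); 41:C/T (Ti); 42:G/C (Tv); 44:G/T (Tv); 47:G/T (Tv).
Of the 10 differences, 4 transitions and 6 transversions over 48 sites: P = 4/48 = 0.083333, Q = 6/48 = 0.125000.
d = −0.5·ln(0.708334) − 0.25·ln(0.750000) = −0.5·(-0.344840) − 0.25·(-0.287682) = 0.2443.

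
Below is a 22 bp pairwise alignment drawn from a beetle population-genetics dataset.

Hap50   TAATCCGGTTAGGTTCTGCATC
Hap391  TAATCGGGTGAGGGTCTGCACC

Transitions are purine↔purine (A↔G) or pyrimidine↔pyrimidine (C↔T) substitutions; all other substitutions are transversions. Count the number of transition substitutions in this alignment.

The sequences differ at positions 6 (C/G, transversion), 10 (T/G, transversion), 14 (T/G, transversion), 21 (T/C, transition).
Of the 4 differences, 1 transition and 3 transversions, so the answer is 1.

1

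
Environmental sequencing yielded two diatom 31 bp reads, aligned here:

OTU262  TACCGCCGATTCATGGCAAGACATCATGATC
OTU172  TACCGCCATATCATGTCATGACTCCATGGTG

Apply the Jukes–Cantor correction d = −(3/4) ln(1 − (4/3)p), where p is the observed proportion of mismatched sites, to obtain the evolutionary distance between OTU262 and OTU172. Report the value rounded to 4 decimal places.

Mismatches occur at site 8 (G→A), site 9 (A→T), site 10 (T→A), site 16 (G→T), site 19 (A→T), site 23 (A→T), site 24 (T→C), site 29 (A→G), site 31 (C→G).
p = 9/31 = 0.290323.
d = −0.75 · ln(1 − (4/3)·0.290323) = −0.75 · ln(0.612903) = −0.75 · (-0.489549) = 0.3672.

0.3672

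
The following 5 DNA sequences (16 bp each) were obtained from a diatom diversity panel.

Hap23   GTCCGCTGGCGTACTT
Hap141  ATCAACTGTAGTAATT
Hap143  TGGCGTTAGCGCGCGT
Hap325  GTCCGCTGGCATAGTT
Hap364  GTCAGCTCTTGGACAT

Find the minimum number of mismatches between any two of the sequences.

2

Pairwise Hamming distances:
  Hap23 vs Hap141: 6
  Hap23 vs Hap143: 8
  Hap23 vs Hap325: 2
  Hap23 vs Hap364: 6
  Hap141 vs Hap143: 13
  Hap141 vs Hap325: 7
  Hap141 vs Hap364: 7
  Hap143 vs Hap325: 10
  Hap143 vs Hap364: 11
  Hap325 vs Hap364: 8
The smallest is 2, between Hap23 and Hap325.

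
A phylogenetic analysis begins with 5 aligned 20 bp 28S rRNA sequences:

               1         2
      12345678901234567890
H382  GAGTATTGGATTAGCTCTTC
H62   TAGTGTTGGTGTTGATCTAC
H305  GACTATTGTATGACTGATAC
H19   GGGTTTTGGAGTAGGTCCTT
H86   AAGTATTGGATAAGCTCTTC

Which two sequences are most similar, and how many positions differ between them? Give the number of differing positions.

Pairwise Hamming distances:
  H382 vs H62: 7
  H382 vs H305: 8
  H382 vs H19: 6
  H382 vs H86: 2
  H62 vs H305: 12
  H62 vs H19: 9
  H62 vs H86: 8
  H305 vs H19: 13
  H305 vs H86: 9
  H19 vs H86: 8
The smallest is 2, between H382 and H86.

2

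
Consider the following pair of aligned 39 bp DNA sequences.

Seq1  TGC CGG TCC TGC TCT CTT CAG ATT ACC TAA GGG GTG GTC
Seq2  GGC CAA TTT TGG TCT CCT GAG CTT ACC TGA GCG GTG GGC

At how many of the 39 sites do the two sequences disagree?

Mismatches occur at site 1 (T→G), site 5 (G→A), site 6 (G→A), site 8 (C→T), site 9 (C→T), site 12 (C→G), site 17 (T→C), site 19 (C→G), site 22 (A→C), site 29 (A→G), site 32 (G→C), site 38 (T→G).
That gives 12 mismatches out of 39 aligned sites, so the Hamming distance is 12.

12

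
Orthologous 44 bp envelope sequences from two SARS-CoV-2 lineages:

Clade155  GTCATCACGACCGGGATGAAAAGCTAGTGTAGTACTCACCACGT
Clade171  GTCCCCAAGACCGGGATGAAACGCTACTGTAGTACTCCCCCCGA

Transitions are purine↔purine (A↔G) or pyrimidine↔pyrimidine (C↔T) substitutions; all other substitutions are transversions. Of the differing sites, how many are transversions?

7

Mismatches occur at site 4 (A/C, transversion), site 5 (T/C, transition), site 8 (C/A, transversion), site 22 (A/C, transversion), site 27 (G/C, transversion), site 38 (A/C, transversion), site 41 (A/C, transversion), site 44 (T/A, transversion).
Of the 8 differences, 1 transition and 7 transversions, so the answer is 7.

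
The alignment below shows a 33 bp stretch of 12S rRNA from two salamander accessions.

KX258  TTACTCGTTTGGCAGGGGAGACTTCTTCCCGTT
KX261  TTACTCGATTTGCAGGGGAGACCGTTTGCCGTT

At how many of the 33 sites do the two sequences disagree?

Differing sites — 8:T/A; 11:G/T; 23:T/C; 24:T/G; 25:C/T; 28:C/G.
That gives 6 mismatches out of 33 aligned sites, so the Hamming distance is 6.

6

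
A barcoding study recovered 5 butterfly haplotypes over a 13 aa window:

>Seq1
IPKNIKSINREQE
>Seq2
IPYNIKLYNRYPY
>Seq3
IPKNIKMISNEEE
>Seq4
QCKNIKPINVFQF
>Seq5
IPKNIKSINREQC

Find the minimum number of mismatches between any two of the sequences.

1

Pairwise Hamming distances:
  Seq1 vs Seq2: 6
  Seq1 vs Seq3: 4
  Seq1 vs Seq4: 6
  Seq1 vs Seq5: 1
  Seq2 vs Seq3: 8
  Seq2 vs Seq4: 9
  Seq2 vs Seq5: 6
  Seq3 vs Seq4: 8
  Seq3 vs Seq5: 5
  Seq4 vs Seq5: 6
The smallest is 1, between Seq1 and Seq5.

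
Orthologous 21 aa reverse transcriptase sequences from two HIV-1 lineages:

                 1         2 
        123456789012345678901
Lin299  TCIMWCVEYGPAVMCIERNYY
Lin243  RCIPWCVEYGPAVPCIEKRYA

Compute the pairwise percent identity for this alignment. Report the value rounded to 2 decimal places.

The sequences differ at positions 1 (T/R), 4 (M/P), 14 (M/P), 18 (R/K), 19 (N/R), 21 (Y/A).
15 of the 21 sites match, so the percent identity is 15/21 × 100 = 71.43%.

71.43%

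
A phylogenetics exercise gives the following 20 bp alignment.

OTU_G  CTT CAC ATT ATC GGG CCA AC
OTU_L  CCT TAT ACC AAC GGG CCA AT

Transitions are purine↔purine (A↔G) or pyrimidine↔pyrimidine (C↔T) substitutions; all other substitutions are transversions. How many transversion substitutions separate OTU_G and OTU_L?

1

The sequences differ at positions 2 (T/C, transition), 4 (C/T, transition), 6 (C/T, transition), 8 (T/C, transition), 9 (T/C, transition), 11 (T/A, transversion), 20 (C/T, transition).
Of the 7 differences, 6 transitions and 1 transversion, so the answer is 1.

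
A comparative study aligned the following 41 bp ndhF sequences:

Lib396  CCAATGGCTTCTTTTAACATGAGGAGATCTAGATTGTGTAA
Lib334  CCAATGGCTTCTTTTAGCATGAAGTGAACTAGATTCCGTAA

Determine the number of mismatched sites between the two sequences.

The sequences differ at positions 17 (A/G), 23 (G/A), 25 (A/T), 28 (T/A), 36 (G/C), 37 (T/C).
That gives 6 mismatches out of 41 aligned sites, so the Hamming distance is 6.

6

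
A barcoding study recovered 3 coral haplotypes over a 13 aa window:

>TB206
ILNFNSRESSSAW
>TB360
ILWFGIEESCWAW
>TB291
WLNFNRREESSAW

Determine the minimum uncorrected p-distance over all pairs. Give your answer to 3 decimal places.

0.231

Pairwise Hamming distances:
  TB206 vs TB360: 6
  TB206 vs TB291: 3
  TB360 vs TB291: 8
The smallest is 3 mismatches, between TB206 and TB291; p = 3/13 = 0.231.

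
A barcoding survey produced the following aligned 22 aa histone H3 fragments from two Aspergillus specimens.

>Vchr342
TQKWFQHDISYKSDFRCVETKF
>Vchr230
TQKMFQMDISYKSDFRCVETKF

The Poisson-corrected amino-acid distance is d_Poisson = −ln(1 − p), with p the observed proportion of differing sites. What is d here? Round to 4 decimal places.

Differing sites — 4:W/M; 7:H/M.
p = 2/22 = 0.090909.
d = −ln(1 − 0.090909) = −ln(0.909091) = 0.0953.

0.0953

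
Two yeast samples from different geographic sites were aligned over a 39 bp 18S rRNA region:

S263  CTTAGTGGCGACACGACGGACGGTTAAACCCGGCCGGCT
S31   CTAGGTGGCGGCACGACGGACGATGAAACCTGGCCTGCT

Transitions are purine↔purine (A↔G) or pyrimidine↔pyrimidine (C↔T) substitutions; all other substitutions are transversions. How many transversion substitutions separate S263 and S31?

Differing sites — 3:T/A (Tv); 4:A/G (Ti); 11:A/G (Ti); 23:G/A (Ti); 25:T/G (Tv); 31:C/T (Ti); 36:G/T (Tv).
Of the 7 differences, 4 transitions and 3 transversions, so the answer is 3.

3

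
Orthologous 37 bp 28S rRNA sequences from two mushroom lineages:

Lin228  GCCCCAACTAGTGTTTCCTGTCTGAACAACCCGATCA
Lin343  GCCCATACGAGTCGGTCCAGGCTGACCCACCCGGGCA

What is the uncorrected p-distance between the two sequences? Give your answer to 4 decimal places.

The sequences differ at positions 5 (C/A), 6 (A/T), 9 (T/G), 13 (G/C), 14 (T/G), 15 (T/G), 19 (T/A), 21 (T/G), 26 (A/C), 28 (A/C), 34 (A/G), 35 (T/G).
There are 12 differences over 37 sites, so p = 12/37 = 0.3243.

0.3243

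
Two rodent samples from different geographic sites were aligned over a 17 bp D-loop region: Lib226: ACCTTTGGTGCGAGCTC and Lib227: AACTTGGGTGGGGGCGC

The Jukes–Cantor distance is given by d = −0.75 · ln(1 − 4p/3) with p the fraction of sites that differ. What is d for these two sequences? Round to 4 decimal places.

The sequences differ at positions 2 (C/A), 6 (T/G), 11 (C/G), 13 (A/G), 16 (T/G).
p = 5/17 = 0.294118.
d = −0.75 · ln(1 − (4/3)·0.294118) = −0.75 · ln(0.607843) = −0.75 · (-0.497839) = 0.3734.

0.3734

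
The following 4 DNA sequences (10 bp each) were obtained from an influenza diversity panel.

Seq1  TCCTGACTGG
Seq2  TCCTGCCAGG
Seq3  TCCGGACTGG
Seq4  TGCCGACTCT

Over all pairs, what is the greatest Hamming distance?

Pairwise Hamming distances:
  Seq1 vs Seq2: 2
  Seq1 vs Seq3: 1
  Seq1 vs Seq4: 4
  Seq2 vs Seq3: 3
  Seq2 vs Seq4: 6
  Seq3 vs Seq4: 4
The largest is 6, between Seq2 and Seq4.

6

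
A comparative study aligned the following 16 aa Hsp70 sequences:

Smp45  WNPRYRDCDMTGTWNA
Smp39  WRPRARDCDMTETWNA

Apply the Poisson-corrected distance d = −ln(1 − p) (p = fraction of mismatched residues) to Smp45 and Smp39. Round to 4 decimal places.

0.2076

The sequences differ at positions 2 (N/R), 5 (Y/A), 12 (G/E).
p = 3/16 = 0.187500.
d = −ln(1 − 0.187500) = −ln(0.812500) = 0.2076.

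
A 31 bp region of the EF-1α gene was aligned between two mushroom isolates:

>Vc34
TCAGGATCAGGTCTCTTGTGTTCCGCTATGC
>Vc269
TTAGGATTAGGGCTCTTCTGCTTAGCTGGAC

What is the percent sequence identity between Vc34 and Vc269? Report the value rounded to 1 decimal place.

Mismatches occur at site 2 (C/T), site 8 (C/T), site 12 (T/G), site 18 (G/C), site 21 (T/C), site 23 (C/T), site 24 (C/A), site 28 (A/G), site 29 (T/G), site 30 (G/A).
21 of the 31 sites match, so the percent identity is 21/31 × 100 = 67.7%.

67.7%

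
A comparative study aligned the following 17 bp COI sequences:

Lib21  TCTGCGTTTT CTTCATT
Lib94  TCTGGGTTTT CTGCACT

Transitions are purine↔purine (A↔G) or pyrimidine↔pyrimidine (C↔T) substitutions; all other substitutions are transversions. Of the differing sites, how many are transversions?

2

Differing sites — 5:C/G (Tv); 13:T/G (Tv); 16:T/C (Ti).
Of the 3 differences, 1 transition and 2 transversions, so the answer is 2.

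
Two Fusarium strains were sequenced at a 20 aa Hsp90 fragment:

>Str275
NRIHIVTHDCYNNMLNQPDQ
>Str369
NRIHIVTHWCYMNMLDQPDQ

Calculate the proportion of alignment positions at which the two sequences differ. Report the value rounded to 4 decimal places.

0.1500

Mismatches occur at site 9 (D→W), site 12 (N→M), site 16 (N→D).
There are 3 differences over 20 sites, so p = 3/20 = 0.1500.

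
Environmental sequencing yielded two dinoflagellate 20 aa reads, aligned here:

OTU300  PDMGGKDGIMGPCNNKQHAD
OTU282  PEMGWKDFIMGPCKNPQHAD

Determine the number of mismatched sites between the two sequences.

5

Mismatches occur at site 2 (D↔E), site 5 (G↔W), site 8 (G↔F), site 14 (N↔K), site 16 (K↔P).
That gives 5 mismatches out of 20 aligned sites, so the Hamming distance is 5.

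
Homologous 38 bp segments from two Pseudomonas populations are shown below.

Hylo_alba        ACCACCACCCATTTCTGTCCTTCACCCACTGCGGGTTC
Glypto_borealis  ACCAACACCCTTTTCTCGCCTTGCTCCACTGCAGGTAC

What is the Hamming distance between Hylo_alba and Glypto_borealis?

The sequences differ at positions 5 (C/A), 11 (A/T), 17 (G/C), 18 (T/G), 23 (C/G), 24 (A/C), 25 (C/T), 33 (G/A), 37 (T/A).
That gives 9 mismatches out of 38 aligned sites, so the Hamming distance is 9.

9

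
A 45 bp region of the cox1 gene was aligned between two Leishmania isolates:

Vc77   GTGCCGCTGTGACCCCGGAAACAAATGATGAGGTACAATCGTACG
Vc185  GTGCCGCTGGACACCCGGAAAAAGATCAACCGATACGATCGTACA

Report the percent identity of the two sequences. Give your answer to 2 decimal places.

The sequences differ at positions 10 (T/G), 11 (G/A), 12 (A/C), 13 (C/A), 22 (C/A), 24 (A/G), 27 (G/C), 29 (T/A), 30 (G/C), 31 (A/C), 33 (G/A), 37 (A/G), 45 (G/A).
32 of the 45 sites match, so the percent identity is 32/45 × 100 = 71.11%.

71.11%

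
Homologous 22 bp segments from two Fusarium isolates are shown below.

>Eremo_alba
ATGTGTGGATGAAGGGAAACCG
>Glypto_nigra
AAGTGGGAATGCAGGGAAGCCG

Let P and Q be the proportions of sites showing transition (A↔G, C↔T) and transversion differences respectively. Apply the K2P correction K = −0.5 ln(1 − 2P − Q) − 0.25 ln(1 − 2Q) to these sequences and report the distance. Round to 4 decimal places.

0.2711

The sequences differ at positions 2 (T/A, transversion), 6 (T/G, transversion), 8 (G/A, transition), 12 (A/C, transversion), 19 (A/G, transition).
Of the 5 differences, 2 transitions and 3 transversions over 22 sites: P = 2/22 = 0.090909, Q = 3/22 = 0.136364.
d = −0.5·ln(0.681818) − 0.25·ln(0.727272) = −0.5·(-0.382993) − 0.25·(-0.318455) = 0.2711.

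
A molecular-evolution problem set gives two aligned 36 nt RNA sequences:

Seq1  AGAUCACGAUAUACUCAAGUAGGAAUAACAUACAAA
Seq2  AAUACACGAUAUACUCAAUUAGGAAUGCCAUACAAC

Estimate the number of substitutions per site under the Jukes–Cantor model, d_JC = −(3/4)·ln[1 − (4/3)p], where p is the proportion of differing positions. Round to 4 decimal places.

Mismatches occur at site 2 (G→A), site 3 (A→U), site 4 (U→A), site 19 (G→U), site 27 (A→G), site 28 (A→C), site 36 (A→C).
p = 7/36 = 0.194444.
d = −0.75 · ln(1 − (4/3)·0.194444) = −0.75 · ln(0.740741) = −0.75 · (-0.300104) = 0.2251.

0.2251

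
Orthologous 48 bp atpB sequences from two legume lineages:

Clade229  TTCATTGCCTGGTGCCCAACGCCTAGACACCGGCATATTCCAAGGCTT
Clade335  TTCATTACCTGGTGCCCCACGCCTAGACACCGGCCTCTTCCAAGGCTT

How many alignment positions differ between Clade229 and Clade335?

4

The sequences differ at positions 7 (G/A), 18 (A/C), 35 (A/C), 37 (A/C).
That gives 4 mismatches out of 48 aligned sites, so the Hamming distance is 4.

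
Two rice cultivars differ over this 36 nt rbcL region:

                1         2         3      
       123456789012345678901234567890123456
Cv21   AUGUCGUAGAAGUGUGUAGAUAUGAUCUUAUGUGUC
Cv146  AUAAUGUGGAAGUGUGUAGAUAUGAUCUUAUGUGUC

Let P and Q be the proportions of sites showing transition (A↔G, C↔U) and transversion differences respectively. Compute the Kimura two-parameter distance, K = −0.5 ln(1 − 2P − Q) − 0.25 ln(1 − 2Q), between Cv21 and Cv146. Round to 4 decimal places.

0.1224

Mismatches occur at site 3 (G↔A, transition), site 4 (U↔A, transversion), site 5 (C↔U, transition), site 8 (A↔G, transition).
Of the 4 differences, 3 transitions and 1 transversion over 36 sites: P = 3/36 = 0.083333, Q = 1/36 = 0.027778.
d = −0.5·ln(0.805556) − 0.25·ln(0.944444) = −0.5·(-0.216223) − 0.25·(-0.057159) = 0.1224.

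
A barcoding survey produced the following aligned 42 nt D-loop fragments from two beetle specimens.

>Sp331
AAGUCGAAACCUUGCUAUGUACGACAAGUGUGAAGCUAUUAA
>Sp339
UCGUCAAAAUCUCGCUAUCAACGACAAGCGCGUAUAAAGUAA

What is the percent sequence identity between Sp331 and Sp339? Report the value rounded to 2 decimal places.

Mismatches occur at site 1 (A↔U), site 2 (A↔C), site 6 (G↔A), site 10 (C↔U), site 13 (U↔C), site 19 (G↔C), site 20 (U↔A), site 29 (U↔C), site 31 (U↔C), site 33 (A↔U), site 35 (G↔U), site 36 (C↔A), site 37 (U↔A), site 39 (U↔G).
28 of the 42 sites match, so the percent identity is 28/42 × 100 = 66.67%.

66.67%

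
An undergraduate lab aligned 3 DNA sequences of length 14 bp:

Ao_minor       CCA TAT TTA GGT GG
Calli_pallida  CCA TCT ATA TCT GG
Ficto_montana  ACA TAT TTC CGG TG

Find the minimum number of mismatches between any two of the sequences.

4

Pairwise Hamming distances:
  Ao_minor vs Calli_pallida: 4
  Ao_minor vs Ficto_montana: 5
  Calli_pallida vs Ficto_montana: 8
The smallest is 4, between Ao_minor and Calli_pallida.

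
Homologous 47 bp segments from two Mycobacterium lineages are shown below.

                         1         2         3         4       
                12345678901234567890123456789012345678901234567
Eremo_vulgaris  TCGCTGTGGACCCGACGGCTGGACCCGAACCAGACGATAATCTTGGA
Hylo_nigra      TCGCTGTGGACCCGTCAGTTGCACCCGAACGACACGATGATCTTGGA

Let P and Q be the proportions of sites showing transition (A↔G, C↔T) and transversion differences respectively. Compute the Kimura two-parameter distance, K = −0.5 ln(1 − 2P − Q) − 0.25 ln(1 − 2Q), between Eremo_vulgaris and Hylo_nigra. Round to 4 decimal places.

0.1663

Differing sites — 15:A/T (Tv); 17:G/A (Ti); 19:C/T (Ti); 22:G/C (Tv); 31:C/G (Tv); 33:G/C (Tv); 39:A/G (Ti).
Of the 7 differences, 3 transitions and 4 transversions over 47 sites: P = 3/47 = 0.063830, Q = 4/47 = 0.085106.
d = −0.5·ln(0.787234) − 0.25·ln(0.829788) = −0.5·(-0.239230) − 0.25·(-0.186585) = 0.1663.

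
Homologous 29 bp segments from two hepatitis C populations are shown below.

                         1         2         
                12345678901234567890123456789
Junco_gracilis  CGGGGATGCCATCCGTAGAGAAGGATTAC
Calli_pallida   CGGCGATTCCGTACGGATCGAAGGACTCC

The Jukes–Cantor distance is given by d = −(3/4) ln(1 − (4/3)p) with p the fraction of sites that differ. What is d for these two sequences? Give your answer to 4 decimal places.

Mismatches occur at site 4 (G↔C), site 8 (G↔T), site 11 (A↔G), site 13 (C↔A), site 16 (T↔G), site 18 (G↔T), site 19 (A↔C), site 26 (T↔C), site 28 (A↔C).
p = 9/29 = 0.310345.
d = −0.75 · ln(1 − (4/3)·0.310345) = −0.75 · ln(0.586207) = −0.75 · (-0.534082) = 0.4006.

0.4006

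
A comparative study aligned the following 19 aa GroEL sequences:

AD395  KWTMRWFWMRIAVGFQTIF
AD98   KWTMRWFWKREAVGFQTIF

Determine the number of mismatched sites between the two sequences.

2

Mismatches occur at site 9 (M/K), site 11 (I/E).
That gives 2 mismatches out of 19 aligned sites, so the Hamming distance is 2.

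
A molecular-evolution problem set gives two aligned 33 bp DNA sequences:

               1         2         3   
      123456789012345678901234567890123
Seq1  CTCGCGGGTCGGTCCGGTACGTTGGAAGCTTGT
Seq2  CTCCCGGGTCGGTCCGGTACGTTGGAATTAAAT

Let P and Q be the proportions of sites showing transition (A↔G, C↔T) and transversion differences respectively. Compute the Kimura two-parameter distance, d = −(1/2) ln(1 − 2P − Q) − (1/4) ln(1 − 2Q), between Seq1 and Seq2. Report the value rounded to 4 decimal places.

0.2082

Mismatches occur at site 4 (G→C, transversion), site 28 (G→T, transversion), site 29 (C→T, transition), site 30 (T→A, transversion), site 31 (T→A, transversion), site 32 (G→A, transition).
Of the 6 differences, 2 transitions and 4 transversions over 33 sites: P = 2/33 = 0.060606, Q = 4/33 = 0.121212.
d = −0.5·ln(0.757576) − 0.25·ln(0.757576) = −0.5·(-0.277631) − 0.25·(-0.277631) = 0.2082.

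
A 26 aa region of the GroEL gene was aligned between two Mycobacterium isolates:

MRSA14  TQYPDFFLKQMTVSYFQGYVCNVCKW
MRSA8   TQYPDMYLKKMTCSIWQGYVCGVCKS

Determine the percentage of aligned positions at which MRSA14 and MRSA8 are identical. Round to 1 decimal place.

69.2%

The sequences differ at positions 6 (F/M), 7 (F/Y), 10 (Q/K), 13 (V/C), 15 (Y/I), 16 (F/W), 22 (N/G), 26 (W/S).
18 of the 26 sites match, so the percent identity is 18/26 × 100 = 69.2%.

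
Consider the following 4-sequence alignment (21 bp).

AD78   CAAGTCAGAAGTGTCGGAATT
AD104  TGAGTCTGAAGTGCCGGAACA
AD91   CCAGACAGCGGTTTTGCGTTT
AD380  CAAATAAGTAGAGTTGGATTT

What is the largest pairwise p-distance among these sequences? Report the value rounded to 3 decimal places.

Pairwise Hamming distances:
  AD78 vs AD104: 6
  AD78 vs AD91: 9
  AD78 vs AD380: 6
  AD104 vs AD91: 14
  AD104 vs AD380: 12
  AD91 vs AD380: 10
The largest is 14 mismatches, between AD104 and AD91; p = 14/21 = 0.667.

0.667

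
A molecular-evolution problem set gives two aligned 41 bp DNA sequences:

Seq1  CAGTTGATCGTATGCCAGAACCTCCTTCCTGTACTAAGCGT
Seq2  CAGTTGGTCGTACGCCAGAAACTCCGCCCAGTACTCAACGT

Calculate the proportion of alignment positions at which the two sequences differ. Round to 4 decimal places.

0.1951

The sequences differ at positions 7 (A/G), 13 (T/C), 21 (C/A), 26 (T/G), 27 (T/C), 30 (T/A), 36 (A/C), 38 (G/A).
There are 8 differences over 41 sites, so p = 8/41 = 0.1951.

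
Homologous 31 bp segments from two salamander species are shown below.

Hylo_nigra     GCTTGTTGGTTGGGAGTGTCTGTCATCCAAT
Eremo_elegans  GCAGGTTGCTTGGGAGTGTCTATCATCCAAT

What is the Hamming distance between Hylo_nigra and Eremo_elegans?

4

The sequences differ at positions 3 (T/A), 4 (T/G), 9 (G/C), 22 (G/A).
That gives 4 mismatches out of 31 aligned sites, so the Hamming distance is 4.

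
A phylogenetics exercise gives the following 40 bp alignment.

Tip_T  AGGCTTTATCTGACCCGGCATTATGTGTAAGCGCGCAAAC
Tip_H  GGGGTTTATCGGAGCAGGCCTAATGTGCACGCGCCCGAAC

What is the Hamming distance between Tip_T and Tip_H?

Mismatches occur at site 1 (A↔G), site 4 (C↔G), site 11 (T↔G), site 14 (C↔G), site 16 (C↔A), site 20 (A↔C), site 22 (T↔A), site 28 (T↔C), site 30 (A↔C), site 35 (G↔C), site 37 (A↔G).
That gives 11 mismatches out of 40 aligned sites, so the Hamming distance is 11.

11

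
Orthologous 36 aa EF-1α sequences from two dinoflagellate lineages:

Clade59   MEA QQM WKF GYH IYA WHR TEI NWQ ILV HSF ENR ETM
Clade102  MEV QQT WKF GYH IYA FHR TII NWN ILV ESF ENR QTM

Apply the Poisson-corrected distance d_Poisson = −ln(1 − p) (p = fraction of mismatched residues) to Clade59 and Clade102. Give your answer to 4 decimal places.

The sequences differ at positions 3 (A/V), 6 (M/T), 16 (W/F), 20 (E/I), 24 (Q/N), 28 (H/E), 34 (E/Q).
p = 7/36 = 0.194444.
d = −ln(1 − 0.194444) = −ln(0.805556) = 0.2162.

0.2162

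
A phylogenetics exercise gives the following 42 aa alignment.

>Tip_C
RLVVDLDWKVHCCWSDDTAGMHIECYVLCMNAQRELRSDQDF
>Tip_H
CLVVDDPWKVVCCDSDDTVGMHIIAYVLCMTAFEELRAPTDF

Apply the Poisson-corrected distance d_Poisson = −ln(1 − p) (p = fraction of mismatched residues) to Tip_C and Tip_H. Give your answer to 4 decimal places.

Mismatches occur at site 1 (R/C), site 6 (L/D), site 7 (D/P), site 11 (H/V), site 14 (W/D), site 19 (A/V), site 24 (E/I), site 25 (C/A), site 31 (N/T), site 33 (Q/F), site 34 (R/E), site 38 (S/A), site 39 (D/P), site 40 (Q/T).
p = 14/42 = 0.333333.
d = −ln(1 − 0.333333) = −ln(0.666667) = 0.4055.

0.4055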